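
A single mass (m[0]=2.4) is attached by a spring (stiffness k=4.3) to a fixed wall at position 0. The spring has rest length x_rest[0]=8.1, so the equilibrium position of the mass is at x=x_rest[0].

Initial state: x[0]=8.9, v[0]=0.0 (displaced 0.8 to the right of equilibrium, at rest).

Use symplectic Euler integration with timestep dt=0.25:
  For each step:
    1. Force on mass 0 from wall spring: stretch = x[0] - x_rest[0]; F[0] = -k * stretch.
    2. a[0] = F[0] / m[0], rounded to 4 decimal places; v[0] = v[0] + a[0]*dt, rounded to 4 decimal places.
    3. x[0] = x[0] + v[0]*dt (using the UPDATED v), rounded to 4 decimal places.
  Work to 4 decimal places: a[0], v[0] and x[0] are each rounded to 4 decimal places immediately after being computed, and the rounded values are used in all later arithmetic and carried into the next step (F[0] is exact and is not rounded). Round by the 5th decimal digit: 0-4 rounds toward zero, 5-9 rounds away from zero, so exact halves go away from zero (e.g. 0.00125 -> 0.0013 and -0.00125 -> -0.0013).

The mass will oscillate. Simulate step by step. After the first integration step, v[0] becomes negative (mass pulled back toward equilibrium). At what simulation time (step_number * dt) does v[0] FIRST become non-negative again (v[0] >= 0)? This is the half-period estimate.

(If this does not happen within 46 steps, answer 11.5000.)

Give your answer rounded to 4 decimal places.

Answer: 2.5000

Derivation:
Step 0: x=[8.9000] v=[0.0000]
Step 1: x=[8.8104] v=[-0.3583]
Step 2: x=[8.6413] v=[-0.6765]
Step 3: x=[8.4116] v=[-0.9190]
Step 4: x=[8.1470] v=[-1.0586]
Step 5: x=[7.8771] v=[-1.0797]
Step 6: x=[7.6321] v=[-0.9799]
Step 7: x=[7.4395] v=[-0.7703]
Step 8: x=[7.3209] v=[-0.4745]
Step 9: x=[7.2895] v=[-0.1255]
Step 10: x=[7.3489] v=[0.2375]
First v>=0 after going negative at step 10, time=2.5000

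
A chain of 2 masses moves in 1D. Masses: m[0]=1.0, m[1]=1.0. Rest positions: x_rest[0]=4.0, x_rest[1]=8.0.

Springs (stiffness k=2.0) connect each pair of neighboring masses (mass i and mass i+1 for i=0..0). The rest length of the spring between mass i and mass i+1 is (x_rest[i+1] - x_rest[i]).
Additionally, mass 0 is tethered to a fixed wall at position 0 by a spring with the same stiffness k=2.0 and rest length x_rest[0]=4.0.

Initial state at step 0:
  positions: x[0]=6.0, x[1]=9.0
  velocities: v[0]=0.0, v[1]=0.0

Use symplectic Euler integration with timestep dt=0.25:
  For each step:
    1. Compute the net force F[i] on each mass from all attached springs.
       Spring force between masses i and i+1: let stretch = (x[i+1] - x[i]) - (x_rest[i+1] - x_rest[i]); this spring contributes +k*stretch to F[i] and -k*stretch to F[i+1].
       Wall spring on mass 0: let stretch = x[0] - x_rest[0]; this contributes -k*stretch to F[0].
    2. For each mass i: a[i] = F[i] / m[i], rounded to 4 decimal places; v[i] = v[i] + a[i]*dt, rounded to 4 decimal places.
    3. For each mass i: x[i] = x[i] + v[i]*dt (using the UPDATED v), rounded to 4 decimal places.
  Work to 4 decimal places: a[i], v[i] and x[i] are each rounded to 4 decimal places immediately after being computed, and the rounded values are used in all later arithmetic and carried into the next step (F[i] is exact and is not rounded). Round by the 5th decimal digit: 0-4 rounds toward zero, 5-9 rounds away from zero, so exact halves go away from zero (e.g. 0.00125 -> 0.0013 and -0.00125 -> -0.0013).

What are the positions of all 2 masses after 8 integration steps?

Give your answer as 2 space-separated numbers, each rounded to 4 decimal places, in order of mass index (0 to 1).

Step 0: x=[6.0000 9.0000] v=[0.0000 0.0000]
Step 1: x=[5.6250 9.1250] v=[-1.5000 0.5000]
Step 2: x=[4.9844 9.3125] v=[-2.5625 0.7500]
Step 3: x=[4.2617 9.4590] v=[-2.8907 0.5860]
Step 4: x=[3.6560 9.4558] v=[-2.4229 -0.0127]
Step 5: x=[3.3183 9.2277] v=[-1.3510 -0.9126]
Step 6: x=[3.3044 8.7609] v=[-0.0555 -1.8673]
Step 7: x=[3.5596 8.1120] v=[1.0206 -2.5956]
Step 8: x=[3.9389 7.3941] v=[1.5170 -2.8718]

Answer: 3.9389 7.3941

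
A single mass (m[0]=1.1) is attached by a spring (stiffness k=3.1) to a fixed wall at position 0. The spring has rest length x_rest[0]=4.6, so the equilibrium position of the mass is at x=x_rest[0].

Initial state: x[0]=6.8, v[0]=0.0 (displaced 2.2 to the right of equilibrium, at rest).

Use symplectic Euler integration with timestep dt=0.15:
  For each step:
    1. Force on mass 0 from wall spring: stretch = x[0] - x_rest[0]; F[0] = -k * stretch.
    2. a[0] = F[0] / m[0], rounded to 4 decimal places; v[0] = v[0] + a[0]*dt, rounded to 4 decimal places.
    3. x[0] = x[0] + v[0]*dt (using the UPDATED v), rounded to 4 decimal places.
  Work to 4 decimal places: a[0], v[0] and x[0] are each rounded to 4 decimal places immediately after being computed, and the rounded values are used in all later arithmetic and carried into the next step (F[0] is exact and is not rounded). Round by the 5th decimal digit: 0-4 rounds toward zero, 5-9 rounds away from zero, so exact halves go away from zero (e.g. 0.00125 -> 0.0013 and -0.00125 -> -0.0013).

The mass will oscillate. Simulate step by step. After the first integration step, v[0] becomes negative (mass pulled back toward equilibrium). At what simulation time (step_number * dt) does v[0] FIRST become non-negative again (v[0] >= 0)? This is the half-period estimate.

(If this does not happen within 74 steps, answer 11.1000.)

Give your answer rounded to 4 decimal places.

Answer: 1.9500

Derivation:
Step 0: x=[6.8000] v=[0.0000]
Step 1: x=[6.6605] v=[-0.9300]
Step 2: x=[6.3904] v=[-1.8010]
Step 3: x=[6.0067] v=[-2.5579]
Step 4: x=[5.5338] v=[-3.1525]
Step 5: x=[5.0017] v=[-3.5472]
Step 6: x=[4.4442] v=[-3.7170]
Step 7: x=[3.8965] v=[-3.6511]
Step 8: x=[3.3934] v=[-3.3537]
Step 9: x=[2.9669] v=[-2.8436]
Step 10: x=[2.6439] v=[-2.1532]
Step 11: x=[2.4450] v=[-1.3263]
Step 12: x=[2.3827] v=[-0.4153]
Step 13: x=[2.4610] v=[0.5220]
First v>=0 after going negative at step 13, time=1.9500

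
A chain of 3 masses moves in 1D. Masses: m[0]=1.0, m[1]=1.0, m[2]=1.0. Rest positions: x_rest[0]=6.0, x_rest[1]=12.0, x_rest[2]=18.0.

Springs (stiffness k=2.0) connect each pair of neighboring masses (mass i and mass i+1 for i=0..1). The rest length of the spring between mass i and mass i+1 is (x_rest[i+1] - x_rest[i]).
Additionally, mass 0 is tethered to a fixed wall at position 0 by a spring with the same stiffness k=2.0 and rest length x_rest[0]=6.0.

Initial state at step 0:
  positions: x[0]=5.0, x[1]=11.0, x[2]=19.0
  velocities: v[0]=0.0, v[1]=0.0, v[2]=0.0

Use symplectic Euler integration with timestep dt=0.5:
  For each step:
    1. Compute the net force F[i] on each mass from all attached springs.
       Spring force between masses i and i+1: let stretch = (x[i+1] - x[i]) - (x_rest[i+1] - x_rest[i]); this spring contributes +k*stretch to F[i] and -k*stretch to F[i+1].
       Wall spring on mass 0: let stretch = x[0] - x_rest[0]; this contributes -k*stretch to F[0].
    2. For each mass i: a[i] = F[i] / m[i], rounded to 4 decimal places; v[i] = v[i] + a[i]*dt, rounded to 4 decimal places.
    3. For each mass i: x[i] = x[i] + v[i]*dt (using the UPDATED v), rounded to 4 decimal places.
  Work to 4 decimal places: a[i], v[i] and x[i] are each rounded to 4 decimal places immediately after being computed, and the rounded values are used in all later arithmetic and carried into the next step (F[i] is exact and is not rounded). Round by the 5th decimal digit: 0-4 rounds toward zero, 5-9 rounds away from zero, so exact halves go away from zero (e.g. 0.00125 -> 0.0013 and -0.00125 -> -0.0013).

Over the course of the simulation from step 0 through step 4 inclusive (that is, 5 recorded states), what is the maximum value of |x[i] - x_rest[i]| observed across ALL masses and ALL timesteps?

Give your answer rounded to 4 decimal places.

Answer: 1.3750

Derivation:
Step 0: x=[5.0000 11.0000 19.0000] v=[0.0000 0.0000 0.0000]
Step 1: x=[5.5000 12.0000 18.0000] v=[1.0000 2.0000 -2.0000]
Step 2: x=[6.5000 12.7500 17.0000] v=[2.0000 1.5000 -2.0000]
Step 3: x=[7.3750 12.5000 16.8750] v=[1.7500 -0.5000 -0.2500]
Step 4: x=[7.1250 11.8750 17.5625] v=[-0.5000 -1.2500 1.3750]
Max displacement = 1.3750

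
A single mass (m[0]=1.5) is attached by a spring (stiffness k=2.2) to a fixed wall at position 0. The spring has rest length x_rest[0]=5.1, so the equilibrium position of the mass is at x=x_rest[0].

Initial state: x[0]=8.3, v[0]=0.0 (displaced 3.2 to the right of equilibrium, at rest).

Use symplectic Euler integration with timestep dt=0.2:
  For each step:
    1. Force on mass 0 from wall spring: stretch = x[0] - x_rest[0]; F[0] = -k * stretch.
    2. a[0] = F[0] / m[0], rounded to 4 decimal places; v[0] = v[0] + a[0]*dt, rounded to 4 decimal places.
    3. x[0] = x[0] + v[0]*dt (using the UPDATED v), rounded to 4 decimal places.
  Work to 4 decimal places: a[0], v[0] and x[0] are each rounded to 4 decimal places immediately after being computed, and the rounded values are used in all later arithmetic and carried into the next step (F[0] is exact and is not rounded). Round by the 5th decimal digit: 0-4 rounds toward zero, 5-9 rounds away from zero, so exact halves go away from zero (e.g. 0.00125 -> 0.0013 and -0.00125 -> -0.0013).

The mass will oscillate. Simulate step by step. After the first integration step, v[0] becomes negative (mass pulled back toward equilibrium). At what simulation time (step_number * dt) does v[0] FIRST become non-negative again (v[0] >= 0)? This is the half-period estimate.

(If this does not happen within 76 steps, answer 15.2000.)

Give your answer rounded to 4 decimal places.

Answer: 2.6000

Derivation:
Step 0: x=[8.3000] v=[0.0000]
Step 1: x=[8.1123] v=[-0.9387]
Step 2: x=[7.7478] v=[-1.8223]
Step 3: x=[7.2280] v=[-2.5990]
Step 4: x=[6.5834] v=[-3.2232]
Step 5: x=[5.8517] v=[-3.6583]
Step 6: x=[5.0759] v=[-3.8788]
Step 7: x=[4.3016] v=[-3.8717]
Step 8: x=[3.5741] v=[-3.6375]
Step 9: x=[2.9361] v=[-3.1899]
Step 10: x=[2.4251] v=[-2.5552]
Step 11: x=[2.0710] v=[-1.7706]
Step 12: x=[1.8946] v=[-0.8821]
Step 13: x=[1.9062] v=[0.0582]
First v>=0 after going negative at step 13, time=2.6000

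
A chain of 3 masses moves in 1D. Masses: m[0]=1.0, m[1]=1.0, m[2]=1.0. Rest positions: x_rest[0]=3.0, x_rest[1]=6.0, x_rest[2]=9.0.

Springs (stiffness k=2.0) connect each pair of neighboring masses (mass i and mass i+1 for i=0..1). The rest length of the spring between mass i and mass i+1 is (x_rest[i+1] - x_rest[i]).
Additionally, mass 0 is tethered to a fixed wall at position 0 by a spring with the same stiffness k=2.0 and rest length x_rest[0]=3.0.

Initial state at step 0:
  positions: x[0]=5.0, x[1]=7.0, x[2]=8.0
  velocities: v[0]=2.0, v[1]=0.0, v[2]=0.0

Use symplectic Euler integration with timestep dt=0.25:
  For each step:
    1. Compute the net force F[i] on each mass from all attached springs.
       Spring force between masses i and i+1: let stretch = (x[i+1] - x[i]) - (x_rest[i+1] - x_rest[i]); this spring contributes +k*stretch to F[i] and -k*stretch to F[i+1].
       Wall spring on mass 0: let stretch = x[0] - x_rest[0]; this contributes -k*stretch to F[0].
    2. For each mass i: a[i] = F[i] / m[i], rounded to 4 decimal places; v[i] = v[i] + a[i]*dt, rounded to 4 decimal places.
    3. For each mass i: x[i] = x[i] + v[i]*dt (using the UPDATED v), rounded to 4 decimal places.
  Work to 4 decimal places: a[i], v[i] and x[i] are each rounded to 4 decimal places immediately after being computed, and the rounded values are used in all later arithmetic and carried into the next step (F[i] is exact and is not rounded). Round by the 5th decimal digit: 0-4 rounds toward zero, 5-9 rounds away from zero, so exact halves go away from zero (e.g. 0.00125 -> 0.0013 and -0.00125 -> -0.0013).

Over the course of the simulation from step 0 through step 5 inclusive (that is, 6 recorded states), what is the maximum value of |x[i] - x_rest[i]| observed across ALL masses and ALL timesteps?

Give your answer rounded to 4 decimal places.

Answer: 2.1250

Derivation:
Step 0: x=[5.0000 7.0000 8.0000] v=[2.0000 0.0000 0.0000]
Step 1: x=[5.1250 6.8750 8.2500] v=[0.5000 -0.5000 1.0000]
Step 2: x=[4.8281 6.7031 8.7031] v=[-1.1875 -0.6875 1.8125]
Step 3: x=[4.1621 6.5469 9.2812] v=[-2.6641 -0.6250 2.3125]
Step 4: x=[3.2739 6.4343 9.8926] v=[-3.5528 -0.4503 2.4454]
Step 5: x=[2.3715 6.3590 10.4467] v=[-3.6096 -0.3014 2.2163]
Max displacement = 2.1250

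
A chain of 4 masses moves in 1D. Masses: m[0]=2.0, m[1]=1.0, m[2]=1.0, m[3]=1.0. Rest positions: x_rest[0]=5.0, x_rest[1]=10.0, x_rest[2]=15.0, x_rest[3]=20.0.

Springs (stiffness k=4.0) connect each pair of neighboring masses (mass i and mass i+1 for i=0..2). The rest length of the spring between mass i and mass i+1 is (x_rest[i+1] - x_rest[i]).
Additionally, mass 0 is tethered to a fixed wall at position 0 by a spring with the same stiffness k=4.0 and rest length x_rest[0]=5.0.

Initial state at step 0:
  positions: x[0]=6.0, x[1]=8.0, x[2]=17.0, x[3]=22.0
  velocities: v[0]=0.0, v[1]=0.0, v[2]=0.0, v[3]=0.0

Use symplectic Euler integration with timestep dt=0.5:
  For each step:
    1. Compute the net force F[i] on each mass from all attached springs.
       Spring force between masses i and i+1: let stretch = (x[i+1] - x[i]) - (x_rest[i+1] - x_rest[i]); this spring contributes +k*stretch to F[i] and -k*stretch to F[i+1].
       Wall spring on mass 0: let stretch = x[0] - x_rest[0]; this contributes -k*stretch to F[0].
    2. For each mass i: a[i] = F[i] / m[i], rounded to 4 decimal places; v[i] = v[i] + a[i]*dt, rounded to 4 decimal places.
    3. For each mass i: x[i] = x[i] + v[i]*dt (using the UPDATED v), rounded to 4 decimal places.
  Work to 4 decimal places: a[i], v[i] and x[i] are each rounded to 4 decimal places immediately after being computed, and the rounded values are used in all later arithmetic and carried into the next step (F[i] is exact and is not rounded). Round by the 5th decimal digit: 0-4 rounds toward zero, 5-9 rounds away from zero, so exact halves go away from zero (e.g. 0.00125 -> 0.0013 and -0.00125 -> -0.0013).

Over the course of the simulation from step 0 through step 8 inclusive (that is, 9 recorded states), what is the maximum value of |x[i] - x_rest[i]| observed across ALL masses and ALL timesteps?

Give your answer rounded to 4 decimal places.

Answer: 5.2500

Derivation:
Step 0: x=[6.0000 8.0000 17.0000 22.0000] v=[0.0000 0.0000 0.0000 0.0000]
Step 1: x=[4.0000 15.0000 13.0000 22.0000] v=[-4.0000 14.0000 -8.0000 0.0000]
Step 2: x=[5.5000 9.0000 20.0000 18.0000] v=[3.0000 -12.0000 14.0000 -8.0000]
Step 3: x=[6.0000 10.5000 14.0000 21.0000] v=[1.0000 3.0000 -12.0000 6.0000]
Step 4: x=[5.7500 11.0000 11.5000 22.0000] v=[-0.5000 1.0000 -5.0000 2.0000]
Step 5: x=[5.2500 6.7500 19.0000 17.5000] v=[-1.0000 -8.5000 15.0000 -9.0000]
Step 6: x=[2.8750 13.2500 12.7500 19.5000] v=[-4.7500 13.0000 -12.5000 4.0000]
Step 7: x=[4.2500 8.8750 13.7500 19.7500] v=[2.7500 -8.7500 2.0000 0.5000]
Step 8: x=[5.8125 4.7500 15.8750 19.0000] v=[3.1250 -8.2500 4.2500 -1.5000]
Max displacement = 5.2500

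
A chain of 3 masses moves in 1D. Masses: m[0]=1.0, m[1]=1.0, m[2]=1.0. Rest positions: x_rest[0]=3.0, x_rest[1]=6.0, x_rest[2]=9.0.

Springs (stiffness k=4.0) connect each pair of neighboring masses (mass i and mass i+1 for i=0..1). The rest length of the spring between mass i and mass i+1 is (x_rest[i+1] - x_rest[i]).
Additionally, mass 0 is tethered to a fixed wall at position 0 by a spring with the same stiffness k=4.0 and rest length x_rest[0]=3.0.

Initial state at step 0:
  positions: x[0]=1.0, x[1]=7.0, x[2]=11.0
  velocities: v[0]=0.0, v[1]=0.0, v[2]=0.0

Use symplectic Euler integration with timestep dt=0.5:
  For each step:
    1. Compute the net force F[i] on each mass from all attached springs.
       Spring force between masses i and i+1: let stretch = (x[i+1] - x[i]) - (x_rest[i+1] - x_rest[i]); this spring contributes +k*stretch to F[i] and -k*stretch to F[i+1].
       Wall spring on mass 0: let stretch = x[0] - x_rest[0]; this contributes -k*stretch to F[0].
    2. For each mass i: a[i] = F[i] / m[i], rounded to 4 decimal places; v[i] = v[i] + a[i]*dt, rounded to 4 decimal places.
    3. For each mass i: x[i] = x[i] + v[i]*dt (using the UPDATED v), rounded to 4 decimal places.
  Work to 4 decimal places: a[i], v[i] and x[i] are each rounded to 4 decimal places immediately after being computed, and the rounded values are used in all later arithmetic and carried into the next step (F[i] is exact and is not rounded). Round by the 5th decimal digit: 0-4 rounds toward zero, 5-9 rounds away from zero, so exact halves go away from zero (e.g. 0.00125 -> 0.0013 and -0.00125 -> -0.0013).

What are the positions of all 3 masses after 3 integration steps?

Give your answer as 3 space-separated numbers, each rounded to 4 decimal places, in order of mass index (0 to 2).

Step 0: x=[1.0000 7.0000 11.0000] v=[0.0000 0.0000 0.0000]
Step 1: x=[6.0000 5.0000 10.0000] v=[10.0000 -4.0000 -2.0000]
Step 2: x=[4.0000 9.0000 7.0000] v=[-4.0000 8.0000 -6.0000]
Step 3: x=[3.0000 6.0000 9.0000] v=[-2.0000 -6.0000 4.0000]

Answer: 3.0000 6.0000 9.0000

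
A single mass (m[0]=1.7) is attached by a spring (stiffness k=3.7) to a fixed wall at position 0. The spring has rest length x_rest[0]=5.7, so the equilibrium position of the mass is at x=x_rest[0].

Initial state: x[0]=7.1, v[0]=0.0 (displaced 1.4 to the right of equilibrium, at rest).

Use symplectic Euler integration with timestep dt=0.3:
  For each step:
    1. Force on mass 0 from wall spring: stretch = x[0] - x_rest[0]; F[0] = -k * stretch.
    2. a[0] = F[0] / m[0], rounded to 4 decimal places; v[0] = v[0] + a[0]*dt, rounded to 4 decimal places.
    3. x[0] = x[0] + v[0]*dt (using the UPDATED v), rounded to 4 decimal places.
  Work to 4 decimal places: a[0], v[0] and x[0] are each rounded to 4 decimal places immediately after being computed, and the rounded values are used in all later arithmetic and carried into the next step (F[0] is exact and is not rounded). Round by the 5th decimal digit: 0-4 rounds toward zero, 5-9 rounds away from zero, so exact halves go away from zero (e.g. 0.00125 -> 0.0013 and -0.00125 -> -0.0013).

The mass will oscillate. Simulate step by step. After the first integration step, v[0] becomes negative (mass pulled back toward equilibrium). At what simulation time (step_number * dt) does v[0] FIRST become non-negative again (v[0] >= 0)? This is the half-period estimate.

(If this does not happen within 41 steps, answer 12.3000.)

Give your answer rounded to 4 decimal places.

Answer: 2.4000

Derivation:
Step 0: x=[7.1000] v=[0.0000]
Step 1: x=[6.8258] v=[-0.9141]
Step 2: x=[6.3310] v=[-1.6492]
Step 3: x=[5.7126] v=[-2.0612]
Step 4: x=[5.0918] v=[-2.0694]
Step 5: x=[4.5901] v=[-1.6723]
Step 6: x=[4.3058] v=[-0.9476]
Step 7: x=[4.2946] v=[-0.0373]
Step 8: x=[4.5587] v=[0.8803]
First v>=0 after going negative at step 8, time=2.4000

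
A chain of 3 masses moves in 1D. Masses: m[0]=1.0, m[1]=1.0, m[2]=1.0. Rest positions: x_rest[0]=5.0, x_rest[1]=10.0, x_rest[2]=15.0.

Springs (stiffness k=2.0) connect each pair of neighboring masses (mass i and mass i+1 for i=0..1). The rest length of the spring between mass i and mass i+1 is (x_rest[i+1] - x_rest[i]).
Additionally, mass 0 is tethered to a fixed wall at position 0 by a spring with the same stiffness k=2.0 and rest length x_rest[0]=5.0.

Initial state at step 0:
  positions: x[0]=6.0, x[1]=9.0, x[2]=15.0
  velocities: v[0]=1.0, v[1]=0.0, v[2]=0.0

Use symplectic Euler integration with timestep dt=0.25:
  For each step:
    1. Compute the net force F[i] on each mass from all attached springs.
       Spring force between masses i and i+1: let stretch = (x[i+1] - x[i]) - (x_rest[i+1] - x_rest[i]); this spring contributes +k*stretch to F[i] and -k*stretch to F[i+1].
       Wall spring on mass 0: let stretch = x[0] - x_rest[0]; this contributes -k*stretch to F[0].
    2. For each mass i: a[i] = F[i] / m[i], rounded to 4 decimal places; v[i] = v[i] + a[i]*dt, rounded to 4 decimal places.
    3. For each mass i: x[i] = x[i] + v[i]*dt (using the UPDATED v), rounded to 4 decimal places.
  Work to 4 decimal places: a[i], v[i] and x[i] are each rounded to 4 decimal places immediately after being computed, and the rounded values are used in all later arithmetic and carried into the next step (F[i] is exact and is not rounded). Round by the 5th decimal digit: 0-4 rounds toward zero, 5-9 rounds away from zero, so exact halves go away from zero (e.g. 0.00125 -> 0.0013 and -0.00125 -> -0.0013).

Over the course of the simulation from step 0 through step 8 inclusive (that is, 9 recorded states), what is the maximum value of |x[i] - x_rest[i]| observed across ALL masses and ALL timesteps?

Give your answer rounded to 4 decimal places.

Step 0: x=[6.0000 9.0000 15.0000] v=[1.0000 0.0000 0.0000]
Step 1: x=[5.8750 9.3750 14.8750] v=[-0.5000 1.5000 -0.5000]
Step 2: x=[5.4531 10.0000 14.6875] v=[-1.6875 2.5000 -0.7500]
Step 3: x=[4.9180 10.6426 14.5391] v=[-2.1406 2.5703 -0.5938]
Step 4: x=[4.4837 11.0567 14.5286] v=[-1.7373 1.6563 -0.0421]
Step 5: x=[4.3105 11.0832 14.7091] v=[-0.6927 0.1058 0.7220]
Step 6: x=[4.4451 10.7163 15.0614] v=[0.5384 -1.4676 1.4091]
Step 7: x=[4.8080 10.1086 15.4956] v=[1.4515 -2.4307 1.7366]
Step 8: x=[5.2325 9.5117 15.8814] v=[1.6978 -2.3875 1.5431]
Max displacement = 1.0832

Answer: 1.0832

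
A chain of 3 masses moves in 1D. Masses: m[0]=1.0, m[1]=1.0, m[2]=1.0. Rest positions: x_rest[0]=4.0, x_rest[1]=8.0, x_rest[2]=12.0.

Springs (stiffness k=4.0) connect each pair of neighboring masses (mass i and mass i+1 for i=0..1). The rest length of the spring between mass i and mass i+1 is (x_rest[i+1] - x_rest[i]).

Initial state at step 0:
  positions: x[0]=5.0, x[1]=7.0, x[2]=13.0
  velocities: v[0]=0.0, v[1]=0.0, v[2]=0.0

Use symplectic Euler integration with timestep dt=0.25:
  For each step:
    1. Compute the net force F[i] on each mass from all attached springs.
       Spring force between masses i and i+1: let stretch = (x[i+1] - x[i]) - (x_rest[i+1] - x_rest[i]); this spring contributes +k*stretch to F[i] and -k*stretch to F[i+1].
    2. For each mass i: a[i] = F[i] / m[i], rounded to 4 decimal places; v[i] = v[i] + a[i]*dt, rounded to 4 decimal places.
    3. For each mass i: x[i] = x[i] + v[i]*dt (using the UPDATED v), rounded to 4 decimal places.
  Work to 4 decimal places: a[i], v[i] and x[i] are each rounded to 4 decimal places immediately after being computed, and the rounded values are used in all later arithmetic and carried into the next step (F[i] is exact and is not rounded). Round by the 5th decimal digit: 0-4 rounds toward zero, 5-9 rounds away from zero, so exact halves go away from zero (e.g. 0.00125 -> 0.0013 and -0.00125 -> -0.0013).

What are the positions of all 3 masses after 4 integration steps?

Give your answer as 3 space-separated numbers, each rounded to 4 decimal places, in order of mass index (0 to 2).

Step 0: x=[5.0000 7.0000 13.0000] v=[0.0000 0.0000 0.0000]
Step 1: x=[4.5000 8.0000 12.5000] v=[-2.0000 4.0000 -2.0000]
Step 2: x=[3.8750 9.2500 11.8750] v=[-2.5000 5.0000 -2.5000]
Step 3: x=[3.5938 9.8125 11.5938] v=[-1.1250 2.2500 -1.1250]
Step 4: x=[3.8672 9.2657 11.8672] v=[1.0937 -2.1874 1.0937]

Answer: 3.8672 9.2657 11.8672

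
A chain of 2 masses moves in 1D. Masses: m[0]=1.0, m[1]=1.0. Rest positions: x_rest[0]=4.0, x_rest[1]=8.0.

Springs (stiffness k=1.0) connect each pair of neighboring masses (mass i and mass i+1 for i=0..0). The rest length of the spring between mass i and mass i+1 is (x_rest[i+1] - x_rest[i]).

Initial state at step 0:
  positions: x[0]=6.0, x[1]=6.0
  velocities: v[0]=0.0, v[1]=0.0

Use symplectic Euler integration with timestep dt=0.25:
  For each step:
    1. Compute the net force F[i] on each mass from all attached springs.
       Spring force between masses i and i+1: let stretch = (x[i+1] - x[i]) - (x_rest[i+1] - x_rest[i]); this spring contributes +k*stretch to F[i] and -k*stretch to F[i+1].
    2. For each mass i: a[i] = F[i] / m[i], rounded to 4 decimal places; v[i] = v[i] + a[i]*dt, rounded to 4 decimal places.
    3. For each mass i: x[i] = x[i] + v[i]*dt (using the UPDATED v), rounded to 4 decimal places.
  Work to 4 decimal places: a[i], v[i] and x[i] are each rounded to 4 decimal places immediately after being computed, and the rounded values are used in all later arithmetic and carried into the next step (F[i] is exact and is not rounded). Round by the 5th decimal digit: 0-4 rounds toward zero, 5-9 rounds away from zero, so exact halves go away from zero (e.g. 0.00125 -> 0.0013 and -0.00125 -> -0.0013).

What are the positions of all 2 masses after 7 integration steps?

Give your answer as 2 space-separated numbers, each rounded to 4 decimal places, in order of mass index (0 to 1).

Step 0: x=[6.0000 6.0000] v=[0.0000 0.0000]
Step 1: x=[5.7500 6.2500] v=[-1.0000 1.0000]
Step 2: x=[5.2813 6.7188] v=[-1.8750 1.8750]
Step 3: x=[4.6524 7.3477] v=[-2.5156 2.5156]
Step 4: x=[3.9420 8.0582] v=[-2.8418 2.8418]
Step 5: x=[3.2388 8.7614] v=[-2.8128 2.8128]
Step 6: x=[2.6308 9.3695] v=[-2.4322 2.4322]
Step 7: x=[2.1939 9.8064] v=[-1.7475 1.7475]

Answer: 2.1939 9.8064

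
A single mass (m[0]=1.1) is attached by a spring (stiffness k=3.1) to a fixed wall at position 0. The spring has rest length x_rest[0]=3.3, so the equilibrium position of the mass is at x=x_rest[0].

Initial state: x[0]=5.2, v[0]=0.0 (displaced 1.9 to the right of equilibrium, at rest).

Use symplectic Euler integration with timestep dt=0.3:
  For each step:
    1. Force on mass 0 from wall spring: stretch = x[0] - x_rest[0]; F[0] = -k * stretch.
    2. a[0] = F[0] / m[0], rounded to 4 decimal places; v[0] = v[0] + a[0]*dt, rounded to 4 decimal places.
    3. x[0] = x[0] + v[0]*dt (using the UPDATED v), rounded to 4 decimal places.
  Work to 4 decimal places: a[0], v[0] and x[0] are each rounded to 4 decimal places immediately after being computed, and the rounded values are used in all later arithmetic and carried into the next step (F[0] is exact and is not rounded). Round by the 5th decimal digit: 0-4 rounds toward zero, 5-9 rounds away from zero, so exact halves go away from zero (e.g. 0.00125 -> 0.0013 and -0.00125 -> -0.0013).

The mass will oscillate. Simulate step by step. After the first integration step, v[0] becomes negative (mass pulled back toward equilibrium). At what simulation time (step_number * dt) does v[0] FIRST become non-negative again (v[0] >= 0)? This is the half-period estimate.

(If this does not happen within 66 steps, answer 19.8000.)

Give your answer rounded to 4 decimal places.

Step 0: x=[5.2000] v=[0.0000]
Step 1: x=[4.7181] v=[-1.6064]
Step 2: x=[3.8765] v=[-2.8054]
Step 3: x=[2.8887] v=[-3.2928]
Step 4: x=[2.0052] v=[-2.9451]
Step 5: x=[1.4501] v=[-1.8504]
Step 6: x=[1.3642] v=[-0.2864]
Step 7: x=[1.7693] v=[1.3502]
First v>=0 after going negative at step 7, time=2.1000

Answer: 2.1000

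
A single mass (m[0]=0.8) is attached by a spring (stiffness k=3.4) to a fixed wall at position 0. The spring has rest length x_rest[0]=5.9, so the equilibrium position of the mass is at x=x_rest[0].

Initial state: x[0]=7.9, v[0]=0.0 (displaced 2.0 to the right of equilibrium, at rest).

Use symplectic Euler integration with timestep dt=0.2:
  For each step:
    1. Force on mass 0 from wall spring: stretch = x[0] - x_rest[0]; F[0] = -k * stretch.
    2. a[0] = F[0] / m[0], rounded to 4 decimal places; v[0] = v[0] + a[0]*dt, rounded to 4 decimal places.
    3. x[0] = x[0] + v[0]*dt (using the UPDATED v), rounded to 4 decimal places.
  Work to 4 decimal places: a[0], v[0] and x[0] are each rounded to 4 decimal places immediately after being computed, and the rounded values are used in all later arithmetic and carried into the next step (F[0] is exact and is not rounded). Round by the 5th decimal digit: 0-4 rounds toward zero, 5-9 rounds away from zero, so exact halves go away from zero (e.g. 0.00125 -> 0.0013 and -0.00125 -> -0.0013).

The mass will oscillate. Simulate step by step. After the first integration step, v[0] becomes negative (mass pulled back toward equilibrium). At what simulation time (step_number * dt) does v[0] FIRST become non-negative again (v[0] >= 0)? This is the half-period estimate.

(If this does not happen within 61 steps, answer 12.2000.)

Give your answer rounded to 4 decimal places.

Step 0: x=[7.9000] v=[0.0000]
Step 1: x=[7.5600] v=[-1.7000]
Step 2: x=[6.9378] v=[-3.1110]
Step 3: x=[6.1392] v=[-3.9931]
Step 4: x=[5.2999] v=[-4.1964]
Step 5: x=[4.5626] v=[-3.6863]
Step 6: x=[4.0527] v=[-2.5495]
Step 7: x=[3.8568] v=[-0.9793]
Step 8: x=[4.0083] v=[0.7574]
First v>=0 after going negative at step 8, time=1.6000

Answer: 1.6000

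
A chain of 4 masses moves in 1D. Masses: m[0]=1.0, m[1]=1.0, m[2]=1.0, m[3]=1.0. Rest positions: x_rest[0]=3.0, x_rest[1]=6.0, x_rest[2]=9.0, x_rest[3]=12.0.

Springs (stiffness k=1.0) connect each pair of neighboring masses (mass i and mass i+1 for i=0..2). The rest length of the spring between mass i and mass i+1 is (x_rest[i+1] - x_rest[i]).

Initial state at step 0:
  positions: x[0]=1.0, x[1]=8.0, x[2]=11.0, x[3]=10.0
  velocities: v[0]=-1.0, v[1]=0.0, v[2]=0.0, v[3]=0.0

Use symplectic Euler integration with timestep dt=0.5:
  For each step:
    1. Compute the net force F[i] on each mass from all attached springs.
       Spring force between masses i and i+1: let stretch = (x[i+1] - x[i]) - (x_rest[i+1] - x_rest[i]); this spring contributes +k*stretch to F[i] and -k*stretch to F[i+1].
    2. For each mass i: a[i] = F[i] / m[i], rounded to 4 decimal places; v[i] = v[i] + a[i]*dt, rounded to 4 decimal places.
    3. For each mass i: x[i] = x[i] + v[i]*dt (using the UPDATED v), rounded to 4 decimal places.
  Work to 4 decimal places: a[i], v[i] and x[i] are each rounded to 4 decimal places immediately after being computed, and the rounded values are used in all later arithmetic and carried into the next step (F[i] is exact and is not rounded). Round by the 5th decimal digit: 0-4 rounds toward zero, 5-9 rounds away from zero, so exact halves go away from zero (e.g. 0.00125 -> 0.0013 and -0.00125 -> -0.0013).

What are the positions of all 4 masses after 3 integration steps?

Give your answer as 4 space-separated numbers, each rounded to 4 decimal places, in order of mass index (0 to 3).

Answer: 3.6875 3.8438 7.2188 13.7500

Derivation:
Step 0: x=[1.0000 8.0000 11.0000 10.0000] v=[-1.0000 0.0000 0.0000 0.0000]
Step 1: x=[1.5000 7.0000 10.0000 11.0000] v=[1.0000 -2.0000 -2.0000 2.0000]
Step 2: x=[2.6250 5.3750 8.5000 12.5000] v=[2.2500 -3.2500 -3.0000 3.0000]
Step 3: x=[3.6875 3.8438 7.2188 13.7500] v=[2.1250 -3.0625 -2.5625 2.5000]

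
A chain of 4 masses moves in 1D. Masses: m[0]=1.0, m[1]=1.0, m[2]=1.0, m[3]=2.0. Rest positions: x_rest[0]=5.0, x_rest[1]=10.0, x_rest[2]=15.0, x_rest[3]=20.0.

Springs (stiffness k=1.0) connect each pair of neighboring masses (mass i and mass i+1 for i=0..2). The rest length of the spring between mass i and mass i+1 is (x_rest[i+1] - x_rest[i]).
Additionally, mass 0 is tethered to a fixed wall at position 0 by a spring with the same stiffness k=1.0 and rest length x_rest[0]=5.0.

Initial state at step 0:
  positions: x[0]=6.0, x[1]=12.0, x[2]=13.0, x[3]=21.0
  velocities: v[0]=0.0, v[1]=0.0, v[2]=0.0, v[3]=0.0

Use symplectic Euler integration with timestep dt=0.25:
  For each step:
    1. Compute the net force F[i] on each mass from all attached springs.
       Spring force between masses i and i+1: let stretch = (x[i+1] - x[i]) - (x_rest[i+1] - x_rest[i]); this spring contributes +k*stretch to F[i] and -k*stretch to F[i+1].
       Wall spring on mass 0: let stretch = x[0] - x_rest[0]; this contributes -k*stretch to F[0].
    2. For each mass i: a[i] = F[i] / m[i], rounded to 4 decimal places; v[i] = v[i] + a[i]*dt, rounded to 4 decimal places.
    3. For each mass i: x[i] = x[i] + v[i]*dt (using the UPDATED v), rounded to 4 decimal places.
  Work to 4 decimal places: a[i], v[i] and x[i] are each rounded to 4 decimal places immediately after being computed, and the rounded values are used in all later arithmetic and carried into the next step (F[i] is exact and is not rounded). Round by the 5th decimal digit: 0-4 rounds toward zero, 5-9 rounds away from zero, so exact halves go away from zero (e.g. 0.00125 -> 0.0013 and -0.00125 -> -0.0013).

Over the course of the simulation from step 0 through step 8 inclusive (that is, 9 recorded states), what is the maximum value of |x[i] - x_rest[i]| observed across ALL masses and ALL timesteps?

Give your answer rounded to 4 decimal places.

Answer: 2.8960

Derivation:
Step 0: x=[6.0000 12.0000 13.0000 21.0000] v=[0.0000 0.0000 0.0000 0.0000]
Step 1: x=[6.0000 11.6875 13.4375 20.9063] v=[0.0000 -1.2500 1.7500 -0.3750]
Step 2: x=[5.9805 11.1289 14.2324 20.7354] v=[-0.0781 -2.2344 3.1797 -0.6836]
Step 3: x=[5.9090 10.4425 15.2398 20.5175] v=[-0.2861 -2.7456 4.0296 -0.8715]
Step 4: x=[5.7515 9.7726 16.2772 20.2910] v=[-0.6300 -2.6797 4.1497 -0.9062]
Step 5: x=[5.4859 9.2579 17.1590 20.0953] v=[-1.0626 -2.0588 3.5270 -0.7829]
Step 6: x=[5.1131 9.0013 17.7305 19.9641] v=[-1.4911 -1.0265 2.2858 -0.5249]
Step 7: x=[4.6638 9.0473 17.8960 19.9193] v=[-1.7973 0.1838 0.6619 -0.1791]
Step 8: x=[4.1970 9.3723 17.6349 19.9676] v=[-1.8674 1.3001 -1.0445 0.1930]
Max displacement = 2.8960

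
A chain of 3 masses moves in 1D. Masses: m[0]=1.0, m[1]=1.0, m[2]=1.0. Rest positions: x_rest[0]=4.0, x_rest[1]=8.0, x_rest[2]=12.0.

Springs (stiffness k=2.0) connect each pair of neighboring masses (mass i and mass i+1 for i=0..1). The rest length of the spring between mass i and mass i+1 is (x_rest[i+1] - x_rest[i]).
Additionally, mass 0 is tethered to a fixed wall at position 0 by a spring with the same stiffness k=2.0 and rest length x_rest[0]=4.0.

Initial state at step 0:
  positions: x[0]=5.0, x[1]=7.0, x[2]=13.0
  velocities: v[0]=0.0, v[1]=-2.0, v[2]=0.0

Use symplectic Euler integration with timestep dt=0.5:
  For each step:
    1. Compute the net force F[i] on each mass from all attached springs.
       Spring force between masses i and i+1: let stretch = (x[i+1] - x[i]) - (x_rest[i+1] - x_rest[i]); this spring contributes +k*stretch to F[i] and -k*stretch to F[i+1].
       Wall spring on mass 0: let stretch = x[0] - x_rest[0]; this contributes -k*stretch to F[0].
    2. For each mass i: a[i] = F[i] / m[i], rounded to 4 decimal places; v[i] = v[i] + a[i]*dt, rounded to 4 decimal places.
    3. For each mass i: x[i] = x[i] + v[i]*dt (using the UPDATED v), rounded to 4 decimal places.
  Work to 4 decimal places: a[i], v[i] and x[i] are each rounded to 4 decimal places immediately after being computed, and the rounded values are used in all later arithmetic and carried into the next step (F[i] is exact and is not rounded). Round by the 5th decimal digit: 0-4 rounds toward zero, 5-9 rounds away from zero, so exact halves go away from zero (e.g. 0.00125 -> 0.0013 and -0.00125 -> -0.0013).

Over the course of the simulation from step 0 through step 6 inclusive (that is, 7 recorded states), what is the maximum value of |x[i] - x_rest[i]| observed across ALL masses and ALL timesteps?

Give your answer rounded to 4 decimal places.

Answer: 2.1250

Derivation:
Step 0: x=[5.0000 7.0000 13.0000] v=[0.0000 -2.0000 0.0000]
Step 1: x=[3.5000 8.0000 12.0000] v=[-3.0000 2.0000 -2.0000]
Step 2: x=[2.5000 8.7500 11.0000] v=[-2.0000 1.5000 -2.0000]
Step 3: x=[3.3750 7.5000 10.8750] v=[1.7500 -2.5000 -0.2500]
Step 4: x=[4.6250 5.8750 11.0625] v=[2.5000 -3.2500 0.3750]
Step 5: x=[4.1875 6.2188 10.6563] v=[-0.8750 0.6875 -0.8125]
Step 6: x=[2.6719 7.7657 10.0313] v=[-3.0312 3.0937 -1.2500]
Max displacement = 2.1250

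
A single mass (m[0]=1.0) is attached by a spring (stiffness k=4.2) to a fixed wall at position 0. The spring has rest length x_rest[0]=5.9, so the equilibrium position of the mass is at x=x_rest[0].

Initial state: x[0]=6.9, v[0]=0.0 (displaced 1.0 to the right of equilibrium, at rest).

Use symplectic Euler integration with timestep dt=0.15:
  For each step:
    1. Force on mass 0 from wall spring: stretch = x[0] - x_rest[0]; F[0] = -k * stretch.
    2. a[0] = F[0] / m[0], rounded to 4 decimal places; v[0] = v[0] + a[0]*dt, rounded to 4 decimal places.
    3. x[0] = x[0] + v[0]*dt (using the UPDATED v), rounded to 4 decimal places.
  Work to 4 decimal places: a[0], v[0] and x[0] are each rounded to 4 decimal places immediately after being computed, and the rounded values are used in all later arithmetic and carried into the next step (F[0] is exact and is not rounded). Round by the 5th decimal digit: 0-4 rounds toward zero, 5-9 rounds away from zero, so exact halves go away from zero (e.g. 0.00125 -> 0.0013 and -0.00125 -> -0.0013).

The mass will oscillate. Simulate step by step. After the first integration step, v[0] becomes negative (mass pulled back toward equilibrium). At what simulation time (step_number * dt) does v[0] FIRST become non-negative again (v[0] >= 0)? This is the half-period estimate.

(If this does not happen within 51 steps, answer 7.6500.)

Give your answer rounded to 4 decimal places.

Step 0: x=[6.9000] v=[0.0000]
Step 1: x=[6.8055] v=[-0.6300]
Step 2: x=[6.6254] v=[-1.2005]
Step 3: x=[6.3768] v=[-1.6575]
Step 4: x=[6.0831] v=[-1.9579]
Step 5: x=[5.7721] v=[-2.0733]
Step 6: x=[5.4732] v=[-1.9927]
Step 7: x=[5.2146] v=[-1.7238]
Step 8: x=[5.0208] v=[-1.2920]
Step 9: x=[4.9101] v=[-0.7381]
Step 10: x=[4.8929] v=[-0.1145]
Step 11: x=[4.9709] v=[0.5200]
First v>=0 after going negative at step 11, time=1.6500

Answer: 1.6500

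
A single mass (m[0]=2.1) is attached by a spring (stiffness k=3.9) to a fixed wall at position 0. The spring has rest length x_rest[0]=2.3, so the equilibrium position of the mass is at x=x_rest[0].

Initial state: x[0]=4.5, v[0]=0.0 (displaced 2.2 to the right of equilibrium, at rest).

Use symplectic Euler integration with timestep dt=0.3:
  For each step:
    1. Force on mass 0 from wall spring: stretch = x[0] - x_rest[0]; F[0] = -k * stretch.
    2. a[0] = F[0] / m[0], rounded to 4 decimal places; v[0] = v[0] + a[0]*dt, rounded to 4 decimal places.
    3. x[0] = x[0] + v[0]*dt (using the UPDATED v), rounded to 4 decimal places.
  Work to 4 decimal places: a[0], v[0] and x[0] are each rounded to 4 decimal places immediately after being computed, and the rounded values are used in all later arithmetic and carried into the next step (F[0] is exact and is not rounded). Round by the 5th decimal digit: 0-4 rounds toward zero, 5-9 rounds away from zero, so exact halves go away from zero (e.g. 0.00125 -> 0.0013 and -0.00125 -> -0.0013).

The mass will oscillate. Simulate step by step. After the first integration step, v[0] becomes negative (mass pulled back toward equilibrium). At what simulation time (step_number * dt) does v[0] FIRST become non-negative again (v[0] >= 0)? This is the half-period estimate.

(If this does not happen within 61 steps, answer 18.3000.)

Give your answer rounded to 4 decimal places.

Answer: 2.4000

Derivation:
Step 0: x=[4.5000] v=[0.0000]
Step 1: x=[4.1323] v=[-1.2257]
Step 2: x=[3.4584] v=[-2.2465]
Step 3: x=[2.5908] v=[-2.8919]
Step 4: x=[1.6746] v=[-3.0539]
Step 5: x=[0.8630] v=[-2.7055]
Step 6: x=[0.2915] v=[-1.9049]
Step 7: x=[0.0557] v=[-0.7859]
Step 8: x=[0.1951] v=[0.4645]
First v>=0 after going negative at step 8, time=2.4000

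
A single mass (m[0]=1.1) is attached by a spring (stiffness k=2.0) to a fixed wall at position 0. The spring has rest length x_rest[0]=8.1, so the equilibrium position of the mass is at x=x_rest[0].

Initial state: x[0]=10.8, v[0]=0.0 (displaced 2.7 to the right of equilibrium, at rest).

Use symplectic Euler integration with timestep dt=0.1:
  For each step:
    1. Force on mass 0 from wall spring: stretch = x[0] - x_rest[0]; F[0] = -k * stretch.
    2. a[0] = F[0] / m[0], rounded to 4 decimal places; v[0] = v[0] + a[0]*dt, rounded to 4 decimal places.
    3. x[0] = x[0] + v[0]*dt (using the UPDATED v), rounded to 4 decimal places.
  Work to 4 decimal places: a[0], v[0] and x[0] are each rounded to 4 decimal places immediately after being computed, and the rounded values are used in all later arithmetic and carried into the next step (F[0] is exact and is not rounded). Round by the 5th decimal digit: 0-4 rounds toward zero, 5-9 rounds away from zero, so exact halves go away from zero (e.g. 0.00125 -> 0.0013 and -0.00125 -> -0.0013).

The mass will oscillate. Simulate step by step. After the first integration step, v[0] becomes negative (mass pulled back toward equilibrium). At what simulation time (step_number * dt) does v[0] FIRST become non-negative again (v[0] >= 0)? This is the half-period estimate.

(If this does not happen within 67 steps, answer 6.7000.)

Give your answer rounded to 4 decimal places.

Answer: 2.4000

Derivation:
Step 0: x=[10.8000] v=[0.0000]
Step 1: x=[10.7509] v=[-0.4909]
Step 2: x=[10.6536] v=[-0.9729]
Step 3: x=[10.5099] v=[-1.4372]
Step 4: x=[10.3224] v=[-1.8754]
Step 5: x=[10.0945] v=[-2.2795]
Step 6: x=[9.8303] v=[-2.6421]
Step 7: x=[9.5346] v=[-2.9567]
Step 8: x=[9.2129] v=[-3.2175]
Step 9: x=[8.8709] v=[-3.4199]
Step 10: x=[8.5149] v=[-3.5601]
Step 11: x=[8.1514] v=[-3.6355]
Step 12: x=[7.7869] v=[-3.6449]
Step 13: x=[7.4281] v=[-3.5880]
Step 14: x=[7.0815] v=[-3.4658]
Step 15: x=[6.7534] v=[-3.2806]
Step 16: x=[6.4498] v=[-3.0358]
Step 17: x=[6.1762] v=[-2.7358]
Step 18: x=[5.9376] v=[-2.3860]
Step 19: x=[5.7383] v=[-1.9928]
Step 20: x=[5.5820] v=[-1.5634]
Step 21: x=[5.4714] v=[-1.1056]
Step 22: x=[5.4086] v=[-0.6277]
Step 23: x=[5.3948] v=[-0.1384]
Step 24: x=[5.4302] v=[0.3535]
First v>=0 after going negative at step 24, time=2.4000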